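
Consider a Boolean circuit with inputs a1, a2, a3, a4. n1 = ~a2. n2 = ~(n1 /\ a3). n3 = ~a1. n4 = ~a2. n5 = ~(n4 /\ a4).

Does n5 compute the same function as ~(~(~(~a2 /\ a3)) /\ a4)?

n4 = ~a2
n5 = ~(n4 /\ a4) = ~(~a2 /\ a4)
At a1=0, a2=0, a3=0, a4=1: circuit gives 0, formula gives 1.

No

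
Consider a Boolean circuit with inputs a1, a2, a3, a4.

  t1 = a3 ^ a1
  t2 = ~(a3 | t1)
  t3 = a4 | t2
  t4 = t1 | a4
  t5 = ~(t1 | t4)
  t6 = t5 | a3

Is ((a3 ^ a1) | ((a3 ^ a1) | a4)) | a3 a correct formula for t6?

No

t1 = a3 ^ a1
t4 = t1 | a4 = (a3 ^ a1) | a4
t5 = ~(t1 | t4) = ~((a3 ^ a1) | ((a3 ^ a1) | a4))
t6 = t5 | a3 = (~((a3 ^ a1) | ((a3 ^ a1) | a4))) | a3
At a1=0, a2=0, a3=0, a4=0: circuit gives 1, formula gives 0.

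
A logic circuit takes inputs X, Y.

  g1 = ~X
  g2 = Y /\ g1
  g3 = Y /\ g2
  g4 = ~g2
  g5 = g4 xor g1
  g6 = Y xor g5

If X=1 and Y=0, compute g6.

1

g1 = ~1 = 0
g2 = 0 /\ 0 = 0
g4 = ~0 = 1
g5 = 1 xor 0 = 1
g6 = 0 xor 1 = 1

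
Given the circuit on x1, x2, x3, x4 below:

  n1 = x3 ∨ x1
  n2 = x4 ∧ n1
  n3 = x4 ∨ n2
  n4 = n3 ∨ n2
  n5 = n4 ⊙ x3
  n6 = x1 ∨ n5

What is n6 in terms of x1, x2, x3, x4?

n1 = x3 ∨ x1
n2 = x4 ∧ n1 = x4 ∧ (x3 ∨ x1)
n3 = x4 ∨ n2 = x4 ∨ (x4 ∧ (x3 ∨ x1))
n4 = n3 ∨ n2 = (x4 ∨ (x4 ∧ (x3 ∨ x1))) ∨ (x4 ∧ (x3 ∨ x1))
n5 = n4 ⊙ x3 = ((x4 ∨ (x4 ∧ (x3 ∨ x1))) ∨ (x4 ∧ (x3 ∨ x1))) ⊙ x3
n6 = x1 ∨ n5 = x1 ∨ (((x4 ∨ (x4 ∧ (x3 ∨ x1))) ∨ (x4 ∧ (x3 ∨ x1))) ⊙ x3)

x1 ∨ (((x4 ∨ (x4 ∧ (x3 ∨ x1))) ∨ (x4 ∧ (x3 ∨ x1))) ⊙ x3)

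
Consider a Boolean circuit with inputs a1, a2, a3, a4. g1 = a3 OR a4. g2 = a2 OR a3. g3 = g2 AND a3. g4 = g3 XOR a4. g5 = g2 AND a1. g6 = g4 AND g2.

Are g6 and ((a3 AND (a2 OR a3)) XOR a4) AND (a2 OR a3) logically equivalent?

Yes

g2 = a2 OR a3
g3 = g2 AND a3 = (a2 OR a3) AND a3
g4 = g3 XOR a4 = ((a2 OR a3) AND a3) XOR a4
g6 = g4 AND g2 = (((a2 OR a3) AND a3) XOR a4) AND (a2 OR a3)
At a1=0, a2=0, a3=0, a4=0: circuit gives 0, formula gives 0.
At a1=0, a2=0, a3=1, a4=0: circuit gives 1, formula gives 1.
Agrees on all 16 inputs.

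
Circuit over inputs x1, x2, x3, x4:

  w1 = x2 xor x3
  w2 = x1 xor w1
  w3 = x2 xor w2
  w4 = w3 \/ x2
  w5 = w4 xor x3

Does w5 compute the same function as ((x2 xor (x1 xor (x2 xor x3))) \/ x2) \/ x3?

No

w1 = x2 xor x3
w2 = x1 xor w1 = x1 xor (x2 xor x3)
w3 = x2 xor w2 = x2 xor (x1 xor (x2 xor x3))
w4 = w3 \/ x2 = (x2 xor (x1 xor (x2 xor x3))) \/ x2
w5 = w4 xor x3 = ((x2 xor (x1 xor (x2 xor x3))) \/ x2) xor x3
At x1=0, x2=0, x3=1, x4=0: circuit gives 0, formula gives 1.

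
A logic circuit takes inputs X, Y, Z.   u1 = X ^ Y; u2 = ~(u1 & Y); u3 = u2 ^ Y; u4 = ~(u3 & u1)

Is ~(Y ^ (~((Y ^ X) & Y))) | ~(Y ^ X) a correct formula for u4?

u1 = X ^ Y
u2 = ~(u1 & Y) = ~((X ^ Y) & Y)
u3 = u2 ^ Y = (~((X ^ Y) & Y)) ^ Y
u4 = ~(u3 & u1) = ~(((~((X ^ Y) & Y)) ^ Y) & (X ^ Y))
At X=0, Y=1, Z=0: circuit gives 0, formula gives 0.
At X=0, Y=0, Z=0: circuit gives 1, formula gives 1.
Agrees on all 8 inputs.

Yes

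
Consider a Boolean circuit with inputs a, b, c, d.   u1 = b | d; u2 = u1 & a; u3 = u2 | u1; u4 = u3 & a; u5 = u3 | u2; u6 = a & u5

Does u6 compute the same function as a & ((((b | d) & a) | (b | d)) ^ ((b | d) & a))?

No

u1 = b | d
u2 = u1 & a = (b | d) & a
u3 = u2 | u1 = ((b | d) & a) | (b | d)
u5 = u3 | u2 = (((b | d) & a) | (b | d)) | ((b | d) & a)
u6 = a & u5 = a & ((((b | d) & a) | (b | d)) | ((b | d) & a))
At a=1, b=0, c=0, d=1: circuit gives 1, formula gives 0.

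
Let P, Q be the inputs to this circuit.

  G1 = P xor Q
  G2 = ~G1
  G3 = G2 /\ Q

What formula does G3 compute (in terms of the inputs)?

~(P xor Q) /\ Q

G1 = P xor Q
G2 = ~G1 = ~(P xor Q)
G3 = G2 /\ Q = ~(P xor Q) /\ Q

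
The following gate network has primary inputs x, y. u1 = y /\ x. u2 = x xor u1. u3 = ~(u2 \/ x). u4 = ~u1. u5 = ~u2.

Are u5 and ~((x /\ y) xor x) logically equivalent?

Yes

u1 = y /\ x
u2 = x xor u1 = x xor (y /\ x)
u5 = ~u2 = ~(x xor (y /\ x))
At x=1, y=0: circuit gives 0, formula gives 0.
At x=0, y=0: circuit gives 1, formula gives 1.
Agrees on all 4 inputs.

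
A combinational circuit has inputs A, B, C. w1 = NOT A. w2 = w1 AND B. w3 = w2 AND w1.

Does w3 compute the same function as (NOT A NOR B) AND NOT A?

No

w1 = NOT A
w2 = w1 AND B = NOT A AND B
w3 = w2 AND w1 = (NOT A AND B) AND NOT A
At A=0, B=1, C=0: circuit gives 1, formula gives 0.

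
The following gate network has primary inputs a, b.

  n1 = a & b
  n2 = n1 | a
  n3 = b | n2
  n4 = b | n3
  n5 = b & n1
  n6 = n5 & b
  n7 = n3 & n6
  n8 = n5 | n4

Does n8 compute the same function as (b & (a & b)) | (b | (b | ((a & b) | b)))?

No

n1 = a & b
n2 = n1 | a = (a & b) | a
n3 = b | n2 = b | ((a & b) | a)
n4 = b | n3 = b | (b | ((a & b) | a))
n5 = b & n1 = b & (a & b)
n8 = n5 | n4 = (b & (a & b)) | (b | (b | ((a & b) | a)))
At a=1, b=0: circuit gives 1, formula gives 0.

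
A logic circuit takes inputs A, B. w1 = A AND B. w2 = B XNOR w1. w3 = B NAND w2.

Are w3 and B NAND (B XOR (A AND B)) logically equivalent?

w1 = A AND B
w2 = B XNOR w1 = B XNOR (A AND B)
w3 = B NAND w2 = B NAND (B XNOR (A AND B))
At A=0, B=1: circuit gives 1, formula gives 0.

No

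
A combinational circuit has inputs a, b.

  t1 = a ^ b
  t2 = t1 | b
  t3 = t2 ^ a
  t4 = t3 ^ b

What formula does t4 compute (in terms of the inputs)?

(((a ^ b) | b) ^ a) ^ b

t1 = a ^ b
t2 = t1 | b = (a ^ b) | b
t3 = t2 ^ a = ((a ^ b) | b) ^ a
t4 = t3 ^ b = (((a ^ b) | b) ^ a) ^ b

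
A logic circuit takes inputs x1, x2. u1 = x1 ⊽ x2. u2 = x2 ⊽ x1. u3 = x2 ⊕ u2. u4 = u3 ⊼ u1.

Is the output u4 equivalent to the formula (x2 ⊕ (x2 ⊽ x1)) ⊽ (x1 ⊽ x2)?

u1 = x1 ⊽ x2
u2 = x2 ⊽ x1
u3 = x2 ⊕ u2 = x2 ⊕ (x2 ⊽ x1)
u4 = u3 ⊼ u1 = (x2 ⊕ (x2 ⊽ x1)) ⊼ (x1 ⊽ x2)
At x1=0, x2=1: circuit gives 1, formula gives 0.

No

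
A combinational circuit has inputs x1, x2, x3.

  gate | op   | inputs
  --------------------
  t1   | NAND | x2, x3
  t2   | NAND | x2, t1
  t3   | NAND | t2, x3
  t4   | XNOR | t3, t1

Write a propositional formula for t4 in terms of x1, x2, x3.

t1 = x2 NAND x3
t2 = x2 NAND t1 = x2 NAND (x2 NAND x3)
t3 = t2 NAND x3 = (x2 NAND (x2 NAND x3)) NAND x3
t4 = t3 XNOR t1 = ((x2 NAND (x2 NAND x3)) NAND x3) XNOR (x2 NAND x3)

((x2 NAND (x2 NAND x3)) NAND x3) XNOR (x2 NAND x3)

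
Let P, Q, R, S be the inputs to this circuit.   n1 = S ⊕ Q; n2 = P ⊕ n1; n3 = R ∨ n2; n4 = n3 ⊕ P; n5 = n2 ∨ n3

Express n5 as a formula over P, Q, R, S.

(P ⊕ (S ⊕ Q)) ∨ (R ∨ (P ⊕ (S ⊕ Q)))

n1 = S ⊕ Q
n2 = P ⊕ n1 = P ⊕ (S ⊕ Q)
n3 = R ∨ n2 = R ∨ (P ⊕ (S ⊕ Q))
n5 = n2 ∨ n3 = (P ⊕ (S ⊕ Q)) ∨ (R ∨ (P ⊕ (S ⊕ Q)))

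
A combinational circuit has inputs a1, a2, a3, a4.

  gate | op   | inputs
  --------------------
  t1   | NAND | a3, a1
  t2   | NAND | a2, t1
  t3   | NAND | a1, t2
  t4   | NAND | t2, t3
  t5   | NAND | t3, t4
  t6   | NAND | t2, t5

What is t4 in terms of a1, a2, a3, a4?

(a2 NAND (a3 NAND a1)) NAND (a1 NAND (a2 NAND (a3 NAND a1)))

t1 = a3 NAND a1
t2 = a2 NAND t1 = a2 NAND (a3 NAND a1)
t3 = a1 NAND t2 = a1 NAND (a2 NAND (a3 NAND a1))
t4 = t2 NAND t3 = (a2 NAND (a3 NAND a1)) NAND (a1 NAND (a2 NAND (a3 NAND a1)))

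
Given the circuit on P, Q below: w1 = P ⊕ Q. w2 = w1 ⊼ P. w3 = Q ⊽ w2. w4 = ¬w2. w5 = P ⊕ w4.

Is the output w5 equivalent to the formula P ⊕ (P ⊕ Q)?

No

w1 = P ⊕ Q
w2 = w1 ⊼ P = (P ⊕ Q) ⊼ P
w4 = ¬w2 = ¬((P ⊕ Q) ⊼ P)
w5 = P ⊕ w4 = P ⊕ ¬((P ⊕ Q) ⊼ P)
At P=0, Q=1: circuit gives 0, formula gives 1.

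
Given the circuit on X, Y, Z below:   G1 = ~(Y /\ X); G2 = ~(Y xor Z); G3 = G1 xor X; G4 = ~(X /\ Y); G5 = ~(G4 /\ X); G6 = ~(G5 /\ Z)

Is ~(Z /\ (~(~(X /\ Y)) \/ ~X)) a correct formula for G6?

G4 = ~(X /\ Y)
G5 = ~(G4 /\ X) = ~((~(X /\ Y)) /\ X)
G6 = ~(G5 /\ Z) = ~((~((~(X /\ Y)) /\ X)) /\ Z)
At X=0, Y=0, Z=1: circuit gives 0, formula gives 0.
At X=0, Y=0, Z=0: circuit gives 1, formula gives 1.
Agrees on all 8 inputs.

Yes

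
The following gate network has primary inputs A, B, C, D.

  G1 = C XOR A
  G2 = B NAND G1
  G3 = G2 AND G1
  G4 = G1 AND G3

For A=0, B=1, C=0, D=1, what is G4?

G1 = 0 XOR 0 = 0
G2 = 1 NAND 0 = 1
G3 = 1 AND 0 = 0
G4 = 0 AND 0 = 0

0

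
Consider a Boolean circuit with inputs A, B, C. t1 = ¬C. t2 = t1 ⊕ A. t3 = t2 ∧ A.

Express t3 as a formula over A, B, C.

(¬C ⊕ A) ∧ A

t1 = ¬C
t2 = t1 ⊕ A = ¬C ⊕ A
t3 = t2 ∧ A = (¬C ⊕ A) ∧ A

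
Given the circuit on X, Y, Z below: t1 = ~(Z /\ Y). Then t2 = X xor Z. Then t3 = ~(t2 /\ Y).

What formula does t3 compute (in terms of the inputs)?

t2 = X xor Z
t3 = ~(t2 /\ Y) = ~((X xor Z) /\ Y)

~((X xor Z) /\ Y)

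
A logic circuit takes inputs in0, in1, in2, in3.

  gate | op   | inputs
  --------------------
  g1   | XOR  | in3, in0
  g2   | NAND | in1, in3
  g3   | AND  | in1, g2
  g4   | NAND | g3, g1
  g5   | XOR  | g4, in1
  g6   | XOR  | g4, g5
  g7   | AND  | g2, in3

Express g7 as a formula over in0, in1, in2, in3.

g2 = in1 NAND in3
g7 = g2 AND in3 = (in1 NAND in3) AND in3

(in1 NAND in3) AND in3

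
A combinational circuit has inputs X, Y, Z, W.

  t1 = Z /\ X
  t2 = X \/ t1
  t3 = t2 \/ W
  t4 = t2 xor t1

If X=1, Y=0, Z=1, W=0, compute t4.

0

t1 = 1 /\ 1 = 1
t2 = 1 \/ 1 = 1
t4 = 1 xor 1 = 0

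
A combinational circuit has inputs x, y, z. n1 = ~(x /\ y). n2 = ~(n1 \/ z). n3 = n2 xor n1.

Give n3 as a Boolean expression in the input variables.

n1 = ~(x /\ y)
n2 = ~(n1 \/ z) = ~((~(x /\ y)) \/ z)
n3 = n2 xor n1 = (~((~(x /\ y)) \/ z)) xor (~(x /\ y))

(~((~(x /\ y)) \/ z)) xor (~(x /\ y))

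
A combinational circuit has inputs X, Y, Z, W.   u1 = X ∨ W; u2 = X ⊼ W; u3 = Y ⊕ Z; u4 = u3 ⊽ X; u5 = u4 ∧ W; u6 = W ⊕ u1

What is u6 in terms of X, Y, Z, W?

W ⊕ (X ∨ W)

u1 = X ∨ W
u6 = W ⊕ u1 = W ⊕ (X ∨ W)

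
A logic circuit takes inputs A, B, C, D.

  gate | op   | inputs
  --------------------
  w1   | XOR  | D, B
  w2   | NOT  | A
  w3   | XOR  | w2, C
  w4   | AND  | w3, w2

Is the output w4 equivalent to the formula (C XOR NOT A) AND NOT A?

Yes

w2 = NOT A
w3 = w2 XOR C = NOT A XOR C
w4 = w3 AND w2 = (NOT A XOR C) AND NOT A
At A=0, B=0, C=1, D=0: circuit gives 0, formula gives 0.
At A=0, B=0, C=0, D=0: circuit gives 1, formula gives 1.
Agrees on all 16 inputs.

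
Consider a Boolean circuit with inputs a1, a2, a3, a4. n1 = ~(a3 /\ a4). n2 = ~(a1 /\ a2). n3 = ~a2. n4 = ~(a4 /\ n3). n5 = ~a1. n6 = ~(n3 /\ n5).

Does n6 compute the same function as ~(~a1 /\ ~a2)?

n3 = ~a2
n5 = ~a1
n6 = ~(n3 /\ n5) = ~(~a2 /\ ~a1)
At a1=0, a2=0, a3=0, a4=0: circuit gives 0, formula gives 0.
At a1=0, a2=1, a3=0, a4=0: circuit gives 1, formula gives 1.
Agrees on all 16 inputs.

Yes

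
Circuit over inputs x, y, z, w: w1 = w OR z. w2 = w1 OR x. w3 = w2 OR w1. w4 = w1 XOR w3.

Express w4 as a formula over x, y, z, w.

w1 = w OR z
w2 = w1 OR x = (w OR z) OR x
w3 = w2 OR w1 = ((w OR z) OR x) OR (w OR z)
w4 = w1 XOR w3 = (w OR z) XOR (((w OR z) OR x) OR (w OR z))

(w OR z) XOR (((w OR z) OR x) OR (w OR z))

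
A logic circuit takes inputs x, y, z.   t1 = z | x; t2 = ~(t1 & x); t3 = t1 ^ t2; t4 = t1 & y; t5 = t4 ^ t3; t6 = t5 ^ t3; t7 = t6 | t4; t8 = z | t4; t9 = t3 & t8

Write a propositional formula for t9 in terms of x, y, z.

t1 = z | x
t2 = ~(t1 & x) = ~((z | x) & x)
t3 = t1 ^ t2 = (z | x) ^ (~((z | x) & x))
t4 = t1 & y = (z | x) & y
t8 = z | t4 = z | ((z | x) & y)
t9 = t3 & t8 = ((z | x) ^ (~((z | x) & x))) & (z | ((z | x) & y))

((z | x) ^ (~((z | x) & x))) & (z | ((z | x) & y))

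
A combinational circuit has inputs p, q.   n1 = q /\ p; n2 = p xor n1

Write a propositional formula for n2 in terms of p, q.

n1 = q /\ p
n2 = p xor n1 = p xor (q /\ p)

p xor (q /\ p)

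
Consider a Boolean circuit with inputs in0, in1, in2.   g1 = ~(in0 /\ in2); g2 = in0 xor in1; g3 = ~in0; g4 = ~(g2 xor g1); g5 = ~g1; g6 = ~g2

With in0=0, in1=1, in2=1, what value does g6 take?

0

g2 = 0 xor 1 = 1
g6 = ~1 = 0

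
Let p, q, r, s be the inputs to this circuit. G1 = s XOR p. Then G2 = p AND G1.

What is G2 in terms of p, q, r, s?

G1 = s XOR p
G2 = p AND G1 = p AND (s XOR p)

p AND (s XOR p)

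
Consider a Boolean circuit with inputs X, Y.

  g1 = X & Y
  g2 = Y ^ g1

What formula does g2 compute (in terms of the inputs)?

g1 = X & Y
g2 = Y ^ g1 = Y ^ (X & Y)

Y ^ (X & Y)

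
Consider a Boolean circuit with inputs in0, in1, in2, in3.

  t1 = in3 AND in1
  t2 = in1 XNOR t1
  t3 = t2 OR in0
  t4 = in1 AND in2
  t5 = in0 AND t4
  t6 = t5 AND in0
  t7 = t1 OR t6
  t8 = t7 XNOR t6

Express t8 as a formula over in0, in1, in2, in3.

((in3 AND in1) OR ((in0 AND (in1 AND in2)) AND in0)) XNOR ((in0 AND (in1 AND in2)) AND in0)

t1 = in3 AND in1
t4 = in1 AND in2
t5 = in0 AND t4 = in0 AND (in1 AND in2)
t6 = t5 AND in0 = (in0 AND (in1 AND in2)) AND in0
t7 = t1 OR t6 = (in3 AND in1) OR ((in0 AND (in1 AND in2)) AND in0)
t8 = t7 XNOR t6 = ((in3 AND in1) OR ((in0 AND (in1 AND in2)) AND in0)) XNOR ((in0 AND (in1 AND in2)) AND in0)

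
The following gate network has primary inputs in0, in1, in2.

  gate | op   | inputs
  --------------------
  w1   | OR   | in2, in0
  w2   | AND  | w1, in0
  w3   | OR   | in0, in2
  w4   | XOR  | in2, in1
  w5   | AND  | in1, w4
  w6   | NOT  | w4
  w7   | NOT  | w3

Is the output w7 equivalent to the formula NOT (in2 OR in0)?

Yes

w3 = in0 OR in2
w7 = NOT w3 = NOT (in0 OR in2)
At in0=0, in1=0, in2=1: circuit gives 0, formula gives 0.
At in0=0, in1=0, in2=0: circuit gives 1, formula gives 1.
Agrees on all 8 inputs.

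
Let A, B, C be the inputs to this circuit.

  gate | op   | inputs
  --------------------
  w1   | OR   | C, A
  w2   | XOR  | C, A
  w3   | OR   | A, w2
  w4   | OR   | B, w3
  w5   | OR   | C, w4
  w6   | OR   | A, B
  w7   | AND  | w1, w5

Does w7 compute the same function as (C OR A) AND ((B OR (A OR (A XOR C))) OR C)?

Yes

w1 = C OR A
w2 = C XOR A
w3 = A OR w2 = A OR (C XOR A)
w4 = B OR w3 = B OR (A OR (C XOR A))
w5 = C OR w4 = C OR (B OR (A OR (C XOR A)))
w7 = w1 AND w5 = (C OR A) AND (C OR (B OR (A OR (C XOR A))))
At A=0, B=0, C=0: circuit gives 0, formula gives 0.
At A=0, B=0, C=1: circuit gives 1, formula gives 1.
Agrees on all 8 inputs.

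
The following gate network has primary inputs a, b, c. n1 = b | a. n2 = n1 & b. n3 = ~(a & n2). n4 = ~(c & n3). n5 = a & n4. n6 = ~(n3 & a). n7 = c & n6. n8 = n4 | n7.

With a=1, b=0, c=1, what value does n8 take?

0

n1 = 0 | 1 = 1
n2 = 1 & 0 = 0
n3 = ~(1 & 0) = 1
n4 = ~(1 & 1) = 0
n6 = ~(1 & 1) = 0
n7 = 1 & 0 = 0
n8 = 0 | 0 = 0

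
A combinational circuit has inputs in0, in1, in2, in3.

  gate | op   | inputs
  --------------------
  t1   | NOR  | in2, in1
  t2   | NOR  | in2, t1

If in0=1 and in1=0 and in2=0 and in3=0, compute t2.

0

t1 = 0 NOR 0 = 1
t2 = 0 NOR 1 = 0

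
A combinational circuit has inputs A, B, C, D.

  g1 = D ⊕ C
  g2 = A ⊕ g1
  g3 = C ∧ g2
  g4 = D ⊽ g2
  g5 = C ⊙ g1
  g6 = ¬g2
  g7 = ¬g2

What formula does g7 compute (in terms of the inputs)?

g1 = D ⊕ C
g2 = A ⊕ g1 = A ⊕ (D ⊕ C)
g7 = ¬g2 = ¬(A ⊕ (D ⊕ C))

¬(A ⊕ (D ⊕ C))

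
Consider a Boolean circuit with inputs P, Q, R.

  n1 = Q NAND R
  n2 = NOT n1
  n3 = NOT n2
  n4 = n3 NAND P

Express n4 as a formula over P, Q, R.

n1 = Q NAND R
n2 = NOT n1 = NOT (Q NAND R)
n3 = NOT n2 = NOT NOT (Q NAND R)
n4 = n3 NAND P = NOT NOT (Q NAND R) NAND P

NOT NOT (Q NAND R) NAND P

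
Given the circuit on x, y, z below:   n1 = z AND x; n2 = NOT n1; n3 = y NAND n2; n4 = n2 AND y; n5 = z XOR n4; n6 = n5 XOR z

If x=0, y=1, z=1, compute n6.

1

n1 = 1 AND 0 = 0
n2 = NOT 0 = 1
n4 = 1 AND 1 = 1
n5 = 1 XOR 1 = 0
n6 = 0 XOR 1 = 1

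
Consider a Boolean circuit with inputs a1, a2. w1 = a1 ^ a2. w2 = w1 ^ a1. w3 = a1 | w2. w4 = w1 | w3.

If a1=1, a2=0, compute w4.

w1 = 1 ^ 0 = 1
w2 = 1 ^ 1 = 0
w3 = 1 | 0 = 1
w4 = 1 | 1 = 1

1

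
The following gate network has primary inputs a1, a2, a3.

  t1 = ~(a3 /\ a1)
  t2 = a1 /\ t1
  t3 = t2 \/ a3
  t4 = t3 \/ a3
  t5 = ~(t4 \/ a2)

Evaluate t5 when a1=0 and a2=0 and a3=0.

1

t1 = ~(0 /\ 0) = 1
t2 = 0 /\ 1 = 0
t3 = 0 \/ 0 = 0
t4 = 0 \/ 0 = 0
t5 = ~(0 \/ 0) = 1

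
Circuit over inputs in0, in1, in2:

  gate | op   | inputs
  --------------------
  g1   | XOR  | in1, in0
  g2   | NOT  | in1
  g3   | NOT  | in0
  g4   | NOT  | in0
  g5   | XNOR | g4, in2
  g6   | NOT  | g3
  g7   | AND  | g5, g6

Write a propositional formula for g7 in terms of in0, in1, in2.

(NOT in0 XNOR in2) AND NOT NOT in0

g3 = NOT in0
g4 = NOT in0
g5 = g4 XNOR in2 = NOT in0 XNOR in2
g6 = NOT g3 = NOT NOT in0
g7 = g5 AND g6 = (NOT in0 XNOR in2) AND NOT NOT in0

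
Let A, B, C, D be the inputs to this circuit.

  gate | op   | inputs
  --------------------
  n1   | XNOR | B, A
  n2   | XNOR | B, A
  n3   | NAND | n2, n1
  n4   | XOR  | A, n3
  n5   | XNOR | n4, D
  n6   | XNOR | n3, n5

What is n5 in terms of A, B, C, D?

(A XOR ((B XNOR A) NAND (B XNOR A))) XNOR D

n1 = B XNOR A
n2 = B XNOR A
n3 = n2 NAND n1 = (B XNOR A) NAND (B XNOR A)
n4 = A XOR n3 = A XOR ((B XNOR A) NAND (B XNOR A))
n5 = n4 XNOR D = (A XOR ((B XNOR A) NAND (B XNOR A))) XNOR D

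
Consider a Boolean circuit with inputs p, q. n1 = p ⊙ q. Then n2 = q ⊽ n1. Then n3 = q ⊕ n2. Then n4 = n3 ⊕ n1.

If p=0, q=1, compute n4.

1

n1 = 0 ⊙ 1 = 0
n2 = 1 ⊽ 0 = 0
n3 = 1 ⊕ 0 = 1
n4 = 1 ⊕ 0 = 1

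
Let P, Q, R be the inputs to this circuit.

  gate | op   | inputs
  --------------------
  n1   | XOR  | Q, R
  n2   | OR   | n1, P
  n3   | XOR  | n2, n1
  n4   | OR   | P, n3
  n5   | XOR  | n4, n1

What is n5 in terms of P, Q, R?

n1 = Q XOR R
n2 = n1 OR P = (Q XOR R) OR P
n3 = n2 XOR n1 = ((Q XOR R) OR P) XOR (Q XOR R)
n4 = P OR n3 = P OR (((Q XOR R) OR P) XOR (Q XOR R))
n5 = n4 XOR n1 = (P OR (((Q XOR R) OR P) XOR (Q XOR R))) XOR (Q XOR R)

(P OR (((Q XOR R) OR P) XOR (Q XOR R))) XOR (Q XOR R)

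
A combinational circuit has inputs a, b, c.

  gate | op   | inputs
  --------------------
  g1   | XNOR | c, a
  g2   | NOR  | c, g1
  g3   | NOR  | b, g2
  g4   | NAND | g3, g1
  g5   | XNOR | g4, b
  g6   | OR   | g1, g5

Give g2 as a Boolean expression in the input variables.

g1 = c XNOR a
g2 = c NOR g1 = c NOR (c XNOR a)

c NOR (c XNOR a)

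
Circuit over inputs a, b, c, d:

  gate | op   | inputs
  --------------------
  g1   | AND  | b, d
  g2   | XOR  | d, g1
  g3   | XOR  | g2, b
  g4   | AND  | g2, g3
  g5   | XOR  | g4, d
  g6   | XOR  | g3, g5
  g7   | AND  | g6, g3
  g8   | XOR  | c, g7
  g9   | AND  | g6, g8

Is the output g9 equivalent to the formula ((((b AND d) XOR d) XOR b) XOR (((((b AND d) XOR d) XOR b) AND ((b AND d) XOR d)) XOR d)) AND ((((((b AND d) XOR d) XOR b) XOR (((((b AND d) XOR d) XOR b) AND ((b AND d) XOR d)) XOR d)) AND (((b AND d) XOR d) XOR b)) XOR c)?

Yes

g1 = b AND d
g2 = d XOR g1 = d XOR (b AND d)
g3 = g2 XOR b = (d XOR (b AND d)) XOR b
g4 = g2 AND g3 = (d XOR (b AND d)) AND ((d XOR (b AND d)) XOR b)
g5 = g4 XOR d = ((d XOR (b AND d)) AND ((d XOR (b AND d)) XOR b)) XOR d
g6 = g3 XOR g5 = ((d XOR (b AND d)) XOR b) XOR (((d XOR (b AND d)) AND ((d XOR (b AND d)) XOR b)) XOR d)
g7 = g6 AND g3 = (((d XOR (b AND d)) XOR b) XOR (((d XOR (b AND d)) AND ((d XOR (b AND d)) XOR b)) XOR d)) AND ((d XOR (b AND d)) XOR b)
g8 = c XOR g7 = c XOR ((((d XOR (b AND d)) XOR b) XOR (((d XOR (b AND d)) AND ((d XOR (b AND d)) XOR b)) XOR d)) AND ((d XOR (b AND d)) XOR b))
g9 = g6 AND g8 = (((d XOR (b AND d)) XOR b) XOR (((d XOR (b AND d)) AND ((d XOR (b AND d)) XOR b)) XOR d)) AND (c XOR ((((d XOR (b AND d)) XOR b) XOR (((d XOR (b AND d)) AND ((d XOR (b AND d)) XOR b)) XOR d)) AND ((d XOR (b AND d)) XOR b)))
At a=0, b=0, c=0, d=0: circuit gives 0, formula gives 0.
At a=0, b=0, c=0, d=1: circuit gives 1, formula gives 1.
Agrees on all 16 inputs.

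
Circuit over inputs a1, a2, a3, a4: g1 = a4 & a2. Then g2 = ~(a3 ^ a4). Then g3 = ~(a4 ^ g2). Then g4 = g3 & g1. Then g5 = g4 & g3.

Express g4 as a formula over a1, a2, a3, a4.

(~(a4 ^ (~(a3 ^ a4)))) & (a4 & a2)

g1 = a4 & a2
g2 = ~(a3 ^ a4)
g3 = ~(a4 ^ g2) = ~(a4 ^ (~(a3 ^ a4)))
g4 = g3 & g1 = (~(a4 ^ (~(a3 ^ a4)))) & (a4 & a2)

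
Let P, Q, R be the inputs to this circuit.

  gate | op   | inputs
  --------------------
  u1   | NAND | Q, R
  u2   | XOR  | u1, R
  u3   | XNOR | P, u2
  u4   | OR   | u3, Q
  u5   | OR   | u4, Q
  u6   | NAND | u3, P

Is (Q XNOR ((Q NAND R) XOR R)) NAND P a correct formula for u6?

No

u1 = Q NAND R
u2 = u1 XOR R = (Q NAND R) XOR R
u3 = P XNOR u2 = P XNOR ((Q NAND R) XOR R)
u6 = u3 NAND P = (P XNOR ((Q NAND R) XOR R)) NAND P
At P=1, Q=0, R=0: circuit gives 0, formula gives 1.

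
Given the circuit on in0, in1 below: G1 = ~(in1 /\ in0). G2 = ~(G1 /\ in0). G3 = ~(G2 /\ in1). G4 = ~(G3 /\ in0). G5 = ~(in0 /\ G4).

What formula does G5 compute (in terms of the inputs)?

~(in0 /\ (~((~((~((~(in1 /\ in0)) /\ in0)) /\ in1)) /\ in0)))

G1 = ~(in1 /\ in0)
G2 = ~(G1 /\ in0) = ~((~(in1 /\ in0)) /\ in0)
G3 = ~(G2 /\ in1) = ~((~((~(in1 /\ in0)) /\ in0)) /\ in1)
G4 = ~(G3 /\ in0) = ~((~((~((~(in1 /\ in0)) /\ in0)) /\ in1)) /\ in0)
G5 = ~(in0 /\ G4) = ~(in0 /\ (~((~((~((~(in1 /\ in0)) /\ in0)) /\ in1)) /\ in0)))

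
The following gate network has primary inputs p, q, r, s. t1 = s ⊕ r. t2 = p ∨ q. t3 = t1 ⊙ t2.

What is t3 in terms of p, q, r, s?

t1 = s ⊕ r
t2 = p ∨ q
t3 = t1 ⊙ t2 = (s ⊕ r) ⊙ (p ∨ q)

(s ⊕ r) ⊙ (p ∨ q)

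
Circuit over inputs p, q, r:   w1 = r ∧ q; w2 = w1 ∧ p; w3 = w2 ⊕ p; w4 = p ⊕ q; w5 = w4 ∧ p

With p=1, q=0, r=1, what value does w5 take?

w4 = 1 ⊕ 0 = 1
w5 = 1 ∧ 1 = 1

1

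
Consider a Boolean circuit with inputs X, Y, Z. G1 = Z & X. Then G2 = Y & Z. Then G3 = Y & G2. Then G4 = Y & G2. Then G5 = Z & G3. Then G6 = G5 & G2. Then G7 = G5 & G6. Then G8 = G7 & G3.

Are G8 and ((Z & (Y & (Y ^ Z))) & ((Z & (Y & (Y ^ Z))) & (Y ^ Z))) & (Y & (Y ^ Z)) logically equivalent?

G2 = Y & Z
G3 = Y & G2 = Y & (Y & Z)
G5 = Z & G3 = Z & (Y & (Y & Z))
G6 = G5 & G2 = (Z & (Y & (Y & Z))) & (Y & Z)
G7 = G5 & G6 = (Z & (Y & (Y & Z))) & ((Z & (Y & (Y & Z))) & (Y & Z))
G8 = G7 & G3 = ((Z & (Y & (Y & Z))) & ((Z & (Y & (Y & Z))) & (Y & Z))) & (Y & (Y & Z))
At X=0, Y=1, Z=1: circuit gives 1, formula gives 0.

No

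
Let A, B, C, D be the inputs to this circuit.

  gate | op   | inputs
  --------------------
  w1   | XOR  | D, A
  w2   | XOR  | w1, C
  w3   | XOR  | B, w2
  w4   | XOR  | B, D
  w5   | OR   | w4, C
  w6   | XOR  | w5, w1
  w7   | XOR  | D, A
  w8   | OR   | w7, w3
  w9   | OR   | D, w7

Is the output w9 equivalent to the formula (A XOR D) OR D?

w7 = D XOR A
w9 = D OR w7 = D OR (D XOR A)
At A=0, B=0, C=0, D=0: circuit gives 0, formula gives 0.
At A=0, B=0, C=0, D=1: circuit gives 1, formula gives 1.
Agrees on all 16 inputs.

Yes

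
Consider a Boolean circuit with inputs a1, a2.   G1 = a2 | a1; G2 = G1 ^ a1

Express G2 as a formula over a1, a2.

G1 = a2 | a1
G2 = G1 ^ a1 = (a2 | a1) ^ a1

(a2 | a1) ^ a1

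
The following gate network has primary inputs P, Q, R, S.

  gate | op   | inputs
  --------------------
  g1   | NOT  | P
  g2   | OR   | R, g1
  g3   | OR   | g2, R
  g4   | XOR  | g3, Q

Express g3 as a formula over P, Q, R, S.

g1 = NOT P
g2 = R OR g1 = R OR NOT P
g3 = g2 OR R = (R OR NOT P) OR R

(R OR NOT P) OR R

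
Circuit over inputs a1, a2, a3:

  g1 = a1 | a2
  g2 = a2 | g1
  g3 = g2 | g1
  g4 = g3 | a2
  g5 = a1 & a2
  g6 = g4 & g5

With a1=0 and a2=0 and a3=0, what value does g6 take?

0

g1 = 0 | 0 = 0
g2 = 0 | 0 = 0
g3 = 0 | 0 = 0
g4 = 0 | 0 = 0
g5 = 0 & 0 = 0
g6 = 0 & 0 = 0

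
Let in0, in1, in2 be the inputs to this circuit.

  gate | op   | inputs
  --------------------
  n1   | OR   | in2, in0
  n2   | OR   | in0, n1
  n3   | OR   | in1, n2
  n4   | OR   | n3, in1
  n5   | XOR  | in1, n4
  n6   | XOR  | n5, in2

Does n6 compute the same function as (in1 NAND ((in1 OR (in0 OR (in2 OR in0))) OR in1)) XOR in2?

n1 = in2 OR in0
n2 = in0 OR n1 = in0 OR (in2 OR in0)
n3 = in1 OR n2 = in1 OR (in0 OR (in2 OR in0))
n4 = n3 OR in1 = (in1 OR (in0 OR (in2 OR in0))) OR in1
n5 = in1 XOR n4 = in1 XOR ((in1 OR (in0 OR (in2 OR in0))) OR in1)
n6 = n5 XOR in2 = (in1 XOR ((in1 OR (in0 OR (in2 OR in0))) OR in1)) XOR in2
At in0=0, in1=0, in2=0: circuit gives 0, formula gives 1.

No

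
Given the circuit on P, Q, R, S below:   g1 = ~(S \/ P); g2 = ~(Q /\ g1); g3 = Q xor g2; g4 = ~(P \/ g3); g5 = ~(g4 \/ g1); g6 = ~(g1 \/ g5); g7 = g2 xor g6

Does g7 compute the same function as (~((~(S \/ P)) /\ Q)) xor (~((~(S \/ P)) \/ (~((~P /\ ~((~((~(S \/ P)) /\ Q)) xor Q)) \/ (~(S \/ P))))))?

Yes

g1 = ~(S \/ P)
g2 = ~(Q /\ g1) = ~(Q /\ (~(S \/ P)))
g3 = Q xor g2 = Q xor (~(Q /\ (~(S \/ P))))
g4 = ~(P \/ g3) = ~(P \/ (Q xor (~(Q /\ (~(S \/ P))))))
g5 = ~(g4 \/ g1) = ~((~(P \/ (Q xor (~(Q /\ (~(S \/ P))))))) \/ (~(S \/ P)))
g6 = ~(g1 \/ g5) = ~((~(S \/ P)) \/ (~((~(P \/ (Q xor (~(Q /\ (~(S \/ P))))))) \/ (~(S \/ P)))))
g7 = g2 xor g6 = (~(Q /\ (~(S \/ P)))) xor (~((~(S \/ P)) \/ (~((~(P \/ (Q xor (~(Q /\ (~(S \/ P))))))) \/ (~(S \/ P))))))
At P=0, Q=1, R=0, S=0: circuit gives 0, formula gives 0.
At P=0, Q=0, R=0, S=0: circuit gives 1, formula gives 1.
Agrees on all 16 inputs.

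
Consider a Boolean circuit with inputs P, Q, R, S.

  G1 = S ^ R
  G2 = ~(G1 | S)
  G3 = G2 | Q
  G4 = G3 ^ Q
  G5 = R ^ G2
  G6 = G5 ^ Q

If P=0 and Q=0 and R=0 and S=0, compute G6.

1

G1 = 0 ^ 0 = 0
G2 = ~(0 | 0) = 1
G5 = 0 ^ 1 = 1
G6 = 1 ^ 0 = 1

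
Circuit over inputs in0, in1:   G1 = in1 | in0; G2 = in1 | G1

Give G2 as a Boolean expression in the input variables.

G1 = in1 | in0
G2 = in1 | G1 = in1 | (in1 | in0)

in1 | (in1 | in0)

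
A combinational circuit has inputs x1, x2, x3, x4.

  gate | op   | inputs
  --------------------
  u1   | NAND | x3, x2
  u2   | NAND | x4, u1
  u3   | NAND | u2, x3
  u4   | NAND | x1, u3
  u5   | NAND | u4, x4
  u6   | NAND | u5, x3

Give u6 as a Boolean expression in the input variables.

u1 = x3 NAND x2
u2 = x4 NAND u1 = x4 NAND (x3 NAND x2)
u3 = u2 NAND x3 = (x4 NAND (x3 NAND x2)) NAND x3
u4 = x1 NAND u3 = x1 NAND ((x4 NAND (x3 NAND x2)) NAND x3)
u5 = u4 NAND x4 = (x1 NAND ((x4 NAND (x3 NAND x2)) NAND x3)) NAND x4
u6 = u5 NAND x3 = ((x1 NAND ((x4 NAND (x3 NAND x2)) NAND x3)) NAND x4) NAND x3

((x1 NAND ((x4 NAND (x3 NAND x2)) NAND x3)) NAND x4) NAND x3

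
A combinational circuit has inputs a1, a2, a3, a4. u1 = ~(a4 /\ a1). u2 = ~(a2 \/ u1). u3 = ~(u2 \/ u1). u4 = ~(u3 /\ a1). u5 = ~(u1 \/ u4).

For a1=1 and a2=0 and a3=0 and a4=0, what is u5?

0

u1 = ~(0 /\ 1) = 1
u2 = ~(0 \/ 1) = 0
u3 = ~(0 \/ 1) = 0
u4 = ~(0 /\ 1) = 1
u5 = ~(1 \/ 1) = 0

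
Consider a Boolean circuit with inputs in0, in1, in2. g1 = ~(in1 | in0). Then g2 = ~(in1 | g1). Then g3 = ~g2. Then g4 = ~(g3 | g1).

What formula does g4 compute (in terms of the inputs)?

g1 = ~(in1 | in0)
g2 = ~(in1 | g1) = ~(in1 | (~(in1 | in0)))
g3 = ~g2 = ~(~(in1 | (~(in1 | in0))))
g4 = ~(g3 | g1) = ~(~(~(in1 | (~(in1 | in0)))) | (~(in1 | in0)))

~(~(~(in1 | (~(in1 | in0)))) | (~(in1 | in0)))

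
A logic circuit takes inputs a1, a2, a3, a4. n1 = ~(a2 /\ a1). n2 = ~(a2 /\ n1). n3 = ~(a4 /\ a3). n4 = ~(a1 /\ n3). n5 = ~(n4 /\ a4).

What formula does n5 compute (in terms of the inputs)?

~((~(a1 /\ (~(a4 /\ a3)))) /\ a4)

n3 = ~(a4 /\ a3)
n4 = ~(a1 /\ n3) = ~(a1 /\ (~(a4 /\ a3)))
n5 = ~(n4 /\ a4) = ~((~(a1 /\ (~(a4 /\ a3)))) /\ a4)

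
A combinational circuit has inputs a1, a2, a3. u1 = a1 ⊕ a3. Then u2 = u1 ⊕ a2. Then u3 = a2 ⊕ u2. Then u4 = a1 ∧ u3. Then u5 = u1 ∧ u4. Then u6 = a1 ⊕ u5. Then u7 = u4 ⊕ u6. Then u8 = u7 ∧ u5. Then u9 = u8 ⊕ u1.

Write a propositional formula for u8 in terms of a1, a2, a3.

((a1 ∧ (a2 ⊕ ((a1 ⊕ a3) ⊕ a2))) ⊕ (a1 ⊕ ((a1 ⊕ a3) ∧ (a1 ∧ (a2 ⊕ ((a1 ⊕ a3) ⊕ a2)))))) ∧ ((a1 ⊕ a3) ∧ (a1 ∧ (a2 ⊕ ((a1 ⊕ a3) ⊕ a2))))

u1 = a1 ⊕ a3
u2 = u1 ⊕ a2 = (a1 ⊕ a3) ⊕ a2
u3 = a2 ⊕ u2 = a2 ⊕ ((a1 ⊕ a3) ⊕ a2)
u4 = a1 ∧ u3 = a1 ∧ (a2 ⊕ ((a1 ⊕ a3) ⊕ a2))
u5 = u1 ∧ u4 = (a1 ⊕ a3) ∧ (a1 ∧ (a2 ⊕ ((a1 ⊕ a3) ⊕ a2)))
u6 = a1 ⊕ u5 = a1 ⊕ ((a1 ⊕ a3) ∧ (a1 ∧ (a2 ⊕ ((a1 ⊕ a3) ⊕ a2))))
u7 = u4 ⊕ u6 = (a1 ∧ (a2 ⊕ ((a1 ⊕ a3) ⊕ a2))) ⊕ (a1 ⊕ ((a1 ⊕ a3) ∧ (a1 ∧ (a2 ⊕ ((a1 ⊕ a3) ⊕ a2)))))
u8 = u7 ∧ u5 = ((a1 ∧ (a2 ⊕ ((a1 ⊕ a3) ⊕ a2))) ⊕ (a1 ⊕ ((a1 ⊕ a3) ∧ (a1 ∧ (a2 ⊕ ((a1 ⊕ a3) ⊕ a2)))))) ∧ ((a1 ⊕ a3) ∧ (a1 ∧ (a2 ⊕ ((a1 ⊕ a3) ⊕ a2))))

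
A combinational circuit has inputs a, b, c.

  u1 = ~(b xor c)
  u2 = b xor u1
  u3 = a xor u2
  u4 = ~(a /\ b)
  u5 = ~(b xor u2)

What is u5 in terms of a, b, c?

u1 = ~(b xor c)
u2 = b xor u1 = b xor (~(b xor c))
u5 = ~(b xor u2) = ~(b xor (b xor (~(b xor c))))

~(b xor (b xor (~(b xor c))))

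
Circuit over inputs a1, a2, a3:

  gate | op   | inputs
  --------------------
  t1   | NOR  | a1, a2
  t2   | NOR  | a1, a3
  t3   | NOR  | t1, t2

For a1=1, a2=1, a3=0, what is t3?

1

t1 = 1 NOR 1 = 0
t2 = 1 NOR 0 = 0
t3 = 0 NOR 0 = 1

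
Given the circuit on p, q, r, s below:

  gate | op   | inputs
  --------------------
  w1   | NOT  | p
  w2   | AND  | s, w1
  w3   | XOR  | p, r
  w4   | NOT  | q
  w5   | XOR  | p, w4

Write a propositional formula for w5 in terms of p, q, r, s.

w4 = NOT q
w5 = p XOR w4 = p XOR NOT q

p XOR NOT q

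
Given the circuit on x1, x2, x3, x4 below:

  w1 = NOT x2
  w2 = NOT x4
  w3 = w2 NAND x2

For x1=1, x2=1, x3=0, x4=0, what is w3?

w2 = NOT 0 = 1
w3 = 1 NAND 1 = 0

0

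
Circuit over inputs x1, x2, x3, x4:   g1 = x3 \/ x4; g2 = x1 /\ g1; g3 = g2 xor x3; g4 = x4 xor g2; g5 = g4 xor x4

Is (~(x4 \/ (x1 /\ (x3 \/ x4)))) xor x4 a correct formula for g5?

g1 = x3 \/ x4
g2 = x1 /\ g1 = x1 /\ (x3 \/ x4)
g4 = x4 xor g2 = x4 xor (x1 /\ (x3 \/ x4))
g5 = g4 xor x4 = (x4 xor (x1 /\ (x3 \/ x4))) xor x4
At x1=0, x2=0, x3=0, x4=0: circuit gives 0, formula gives 1.

No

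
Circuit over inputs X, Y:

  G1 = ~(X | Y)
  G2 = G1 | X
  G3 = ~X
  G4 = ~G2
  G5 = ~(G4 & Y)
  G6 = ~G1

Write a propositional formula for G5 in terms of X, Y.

~(~((~(X | Y)) | X) & Y)

G1 = ~(X | Y)
G2 = G1 | X = (~(X | Y)) | X
G4 = ~G2 = ~((~(X | Y)) | X)
G5 = ~(G4 & Y) = ~(~((~(X | Y)) | X) & Y)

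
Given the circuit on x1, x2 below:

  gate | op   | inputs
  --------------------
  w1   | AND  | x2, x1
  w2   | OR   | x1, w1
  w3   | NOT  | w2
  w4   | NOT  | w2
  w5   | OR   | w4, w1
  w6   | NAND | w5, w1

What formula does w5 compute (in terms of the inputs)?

NOT (x1 OR (x2 AND x1)) OR (x2 AND x1)

w1 = x2 AND x1
w2 = x1 OR w1 = x1 OR (x2 AND x1)
w4 = NOT w2 = NOT (x1 OR (x2 AND x1))
w5 = w4 OR w1 = NOT (x1 OR (x2 AND x1)) OR (x2 AND x1)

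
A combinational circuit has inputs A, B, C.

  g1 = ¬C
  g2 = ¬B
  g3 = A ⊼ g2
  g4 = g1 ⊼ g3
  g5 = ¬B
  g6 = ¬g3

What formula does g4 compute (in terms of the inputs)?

¬C ⊼ (A ⊼ ¬B)

g1 = ¬C
g2 = ¬B
g3 = A ⊼ g2 = A ⊼ ¬B
g4 = g1 ⊼ g3 = ¬C ⊼ (A ⊼ ¬B)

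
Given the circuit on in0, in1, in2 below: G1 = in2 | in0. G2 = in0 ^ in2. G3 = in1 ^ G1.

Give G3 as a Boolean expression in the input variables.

G1 = in2 | in0
G3 = in1 ^ G1 = in1 ^ (in2 | in0)

in1 ^ (in2 | in0)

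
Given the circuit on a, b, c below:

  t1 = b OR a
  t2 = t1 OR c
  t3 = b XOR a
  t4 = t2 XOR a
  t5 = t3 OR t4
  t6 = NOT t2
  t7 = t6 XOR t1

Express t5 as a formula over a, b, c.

t1 = b OR a
t2 = t1 OR c = (b OR a) OR c
t3 = b XOR a
t4 = t2 XOR a = ((b OR a) OR c) XOR a
t5 = t3 OR t4 = (b XOR a) OR (((b OR a) OR c) XOR a)

(b XOR a) OR (((b OR a) OR c) XOR a)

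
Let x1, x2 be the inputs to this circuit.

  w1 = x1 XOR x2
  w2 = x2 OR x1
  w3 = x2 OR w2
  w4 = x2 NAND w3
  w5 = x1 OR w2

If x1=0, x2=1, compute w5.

1

w2 = 1 OR 0 = 1
w5 = 0 OR 1 = 1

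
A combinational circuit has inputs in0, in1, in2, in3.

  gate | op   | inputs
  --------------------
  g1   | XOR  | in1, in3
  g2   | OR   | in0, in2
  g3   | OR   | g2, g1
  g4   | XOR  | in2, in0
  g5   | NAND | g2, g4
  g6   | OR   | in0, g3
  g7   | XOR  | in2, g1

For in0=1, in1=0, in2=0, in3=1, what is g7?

g1 = 0 XOR 1 = 1
g7 = 0 XOR 1 = 1

1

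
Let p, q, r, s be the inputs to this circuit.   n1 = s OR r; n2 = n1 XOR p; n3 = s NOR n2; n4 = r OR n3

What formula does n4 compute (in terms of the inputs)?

r OR (s NOR ((s OR r) XOR p))

n1 = s OR r
n2 = n1 XOR p = (s OR r) XOR p
n3 = s NOR n2 = s NOR ((s OR r) XOR p)
n4 = r OR n3 = r OR (s NOR ((s OR r) XOR p))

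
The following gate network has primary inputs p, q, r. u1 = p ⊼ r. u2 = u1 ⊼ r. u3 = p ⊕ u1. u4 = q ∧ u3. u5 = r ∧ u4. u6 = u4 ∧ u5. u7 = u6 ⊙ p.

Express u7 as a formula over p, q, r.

u1 = p ⊼ r
u3 = p ⊕ u1 = p ⊕ (p ⊼ r)
u4 = q ∧ u3 = q ∧ (p ⊕ (p ⊼ r))
u5 = r ∧ u4 = r ∧ (q ∧ (p ⊕ (p ⊼ r)))
u6 = u4 ∧ u5 = (q ∧ (p ⊕ (p ⊼ r))) ∧ (r ∧ (q ∧ (p ⊕ (p ⊼ r))))
u7 = u6 ⊙ p = ((q ∧ (p ⊕ (p ⊼ r))) ∧ (r ∧ (q ∧ (p ⊕ (p ⊼ r))))) ⊙ p

((q ∧ (p ⊕ (p ⊼ r))) ∧ (r ∧ (q ∧ (p ⊕ (p ⊼ r))))) ⊙ p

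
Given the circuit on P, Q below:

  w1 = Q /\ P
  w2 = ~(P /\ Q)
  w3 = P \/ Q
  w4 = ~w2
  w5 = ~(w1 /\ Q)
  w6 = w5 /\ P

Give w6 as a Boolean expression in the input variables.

w1 = Q /\ P
w5 = ~(w1 /\ Q) = ~((Q /\ P) /\ Q)
w6 = w5 /\ P = (~((Q /\ P) /\ Q)) /\ P

(~((Q /\ P) /\ Q)) /\ P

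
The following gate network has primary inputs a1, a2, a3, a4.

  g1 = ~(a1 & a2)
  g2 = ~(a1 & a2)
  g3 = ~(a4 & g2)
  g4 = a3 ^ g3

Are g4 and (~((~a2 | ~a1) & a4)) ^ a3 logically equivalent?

Yes

g2 = ~(a1 & a2)
g3 = ~(a4 & g2) = ~(a4 & (~(a1 & a2)))
g4 = a3 ^ g3 = a3 ^ (~(a4 & (~(a1 & a2))))
At a1=0, a2=0, a3=0, a4=1: circuit gives 0, formula gives 0.
At a1=0, a2=0, a3=0, a4=0: circuit gives 1, formula gives 1.
Agrees on all 16 inputs.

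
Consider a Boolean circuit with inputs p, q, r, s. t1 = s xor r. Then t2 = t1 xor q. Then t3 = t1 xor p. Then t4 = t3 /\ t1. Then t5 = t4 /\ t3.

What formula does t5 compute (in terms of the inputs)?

t1 = s xor r
t3 = t1 xor p = (s xor r) xor p
t4 = t3 /\ t1 = ((s xor r) xor p) /\ (s xor r)
t5 = t4 /\ t3 = (((s xor r) xor p) /\ (s xor r)) /\ ((s xor r) xor p)

(((s xor r) xor p) /\ (s xor r)) /\ ((s xor r) xor p)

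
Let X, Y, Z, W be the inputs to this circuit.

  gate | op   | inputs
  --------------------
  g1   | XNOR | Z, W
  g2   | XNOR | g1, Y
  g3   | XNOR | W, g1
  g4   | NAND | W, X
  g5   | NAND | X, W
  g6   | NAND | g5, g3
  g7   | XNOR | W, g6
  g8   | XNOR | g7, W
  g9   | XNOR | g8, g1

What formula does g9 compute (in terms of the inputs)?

((W XNOR ((X NAND W) NAND (W XNOR (Z XNOR W)))) XNOR W) XNOR (Z XNOR W)

g1 = Z XNOR W
g3 = W XNOR g1 = W XNOR (Z XNOR W)
g5 = X NAND W
g6 = g5 NAND g3 = (X NAND W) NAND (W XNOR (Z XNOR W))
g7 = W XNOR g6 = W XNOR ((X NAND W) NAND (W XNOR (Z XNOR W)))
g8 = g7 XNOR W = (W XNOR ((X NAND W) NAND (W XNOR (Z XNOR W)))) XNOR W
g9 = g8 XNOR g1 = ((W XNOR ((X NAND W) NAND (W XNOR (Z XNOR W)))) XNOR W) XNOR (Z XNOR W)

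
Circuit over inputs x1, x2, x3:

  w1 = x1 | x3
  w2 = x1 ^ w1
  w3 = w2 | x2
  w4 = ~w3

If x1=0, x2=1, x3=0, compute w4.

w1 = 0 | 0 = 0
w2 = 0 ^ 0 = 0
w3 = 0 | 1 = 1
w4 = ~1 = 0

0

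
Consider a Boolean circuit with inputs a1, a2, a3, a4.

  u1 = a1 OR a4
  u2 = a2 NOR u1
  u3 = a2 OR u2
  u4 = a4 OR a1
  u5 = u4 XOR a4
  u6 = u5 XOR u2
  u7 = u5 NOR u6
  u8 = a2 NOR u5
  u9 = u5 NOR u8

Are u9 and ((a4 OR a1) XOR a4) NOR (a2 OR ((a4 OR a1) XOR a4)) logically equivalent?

u4 = a4 OR a1
u5 = u4 XOR a4 = (a4 OR a1) XOR a4
u8 = a2 NOR u5 = a2 NOR ((a4 OR a1) XOR a4)
u9 = u5 NOR u8 = ((a4 OR a1) XOR a4) NOR (a2 NOR ((a4 OR a1) XOR a4))
At a1=0, a2=0, a3=0, a4=0: circuit gives 0, formula gives 1.

No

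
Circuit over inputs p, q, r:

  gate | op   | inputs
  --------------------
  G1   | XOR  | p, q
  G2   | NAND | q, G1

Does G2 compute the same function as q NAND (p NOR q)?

G1 = p XOR q
G2 = q NAND G1 = q NAND (p XOR q)
At p=0, q=1, r=0: circuit gives 0, formula gives 1.

No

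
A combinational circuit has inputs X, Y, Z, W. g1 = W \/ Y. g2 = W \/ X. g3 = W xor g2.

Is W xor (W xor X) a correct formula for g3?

g2 = W \/ X
g3 = W xor g2 = W xor (W \/ X)
At X=1, Y=0, Z=0, W=1: circuit gives 0, formula gives 1.

No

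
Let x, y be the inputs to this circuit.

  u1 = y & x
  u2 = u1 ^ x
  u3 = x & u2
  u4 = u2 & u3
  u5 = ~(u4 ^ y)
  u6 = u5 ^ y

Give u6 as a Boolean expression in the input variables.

(~((((y & x) ^ x) & (x & ((y & x) ^ x))) ^ y)) ^ y

u1 = y & x
u2 = u1 ^ x = (y & x) ^ x
u3 = x & u2 = x & ((y & x) ^ x)
u4 = u2 & u3 = ((y & x) ^ x) & (x & ((y & x) ^ x))
u5 = ~(u4 ^ y) = ~((((y & x) ^ x) & (x & ((y & x) ^ x))) ^ y)
u6 = u5 ^ y = (~((((y & x) ^ x) & (x & ((y & x) ^ x))) ^ y)) ^ y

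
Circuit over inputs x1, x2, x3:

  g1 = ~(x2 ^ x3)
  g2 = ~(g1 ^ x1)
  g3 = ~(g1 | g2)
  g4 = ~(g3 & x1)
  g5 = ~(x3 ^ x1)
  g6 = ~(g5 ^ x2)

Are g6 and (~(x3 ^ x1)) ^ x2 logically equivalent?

No

g5 = ~(x3 ^ x1)
g6 = ~(g5 ^ x2) = ~((~(x3 ^ x1)) ^ x2)
At x1=0, x2=0, x3=0: circuit gives 0, formula gives 1.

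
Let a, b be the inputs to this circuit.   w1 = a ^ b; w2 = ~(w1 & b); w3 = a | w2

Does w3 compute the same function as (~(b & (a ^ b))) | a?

w1 = a ^ b
w2 = ~(w1 & b) = ~((a ^ b) & b)
w3 = a | w2 = a | (~((a ^ b) & b))
At a=0, b=1: circuit gives 0, formula gives 0.
At a=0, b=0: circuit gives 1, formula gives 1.
Agrees on all 4 inputs.

Yes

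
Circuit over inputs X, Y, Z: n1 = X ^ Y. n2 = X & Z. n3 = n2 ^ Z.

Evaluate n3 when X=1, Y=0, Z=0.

n2 = 1 & 0 = 0
n3 = 0 ^ 0 = 0

0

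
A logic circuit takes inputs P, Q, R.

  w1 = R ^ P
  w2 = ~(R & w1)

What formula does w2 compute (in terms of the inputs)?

~(R & (R ^ P))

w1 = R ^ P
w2 = ~(R & w1) = ~(R & (R ^ P))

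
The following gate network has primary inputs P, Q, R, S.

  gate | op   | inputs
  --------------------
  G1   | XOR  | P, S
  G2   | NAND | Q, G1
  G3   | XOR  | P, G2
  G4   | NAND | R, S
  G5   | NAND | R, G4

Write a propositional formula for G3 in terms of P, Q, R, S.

P XOR (Q NAND (P XOR S))

G1 = P XOR S
G2 = Q NAND G1 = Q NAND (P XOR S)
G3 = P XOR G2 = P XOR (Q NAND (P XOR S))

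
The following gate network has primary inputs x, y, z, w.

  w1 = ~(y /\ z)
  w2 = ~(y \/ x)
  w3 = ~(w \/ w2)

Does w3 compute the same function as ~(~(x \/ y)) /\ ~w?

Yes

w2 = ~(y \/ x)
w3 = ~(w \/ w2) = ~(w \/ (~(y \/ x)))
At x=0, y=0, z=0, w=0: circuit gives 0, formula gives 0.
At x=0, y=1, z=0, w=0: circuit gives 1, formula gives 1.
Agrees on all 16 inputs.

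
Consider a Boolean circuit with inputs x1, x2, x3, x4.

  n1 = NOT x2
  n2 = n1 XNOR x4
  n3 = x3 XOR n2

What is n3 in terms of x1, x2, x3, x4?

x3 XOR (NOT x2 XNOR x4)

n1 = NOT x2
n2 = n1 XNOR x4 = NOT x2 XNOR x4
n3 = x3 XOR n2 = x3 XOR (NOT x2 XNOR x4)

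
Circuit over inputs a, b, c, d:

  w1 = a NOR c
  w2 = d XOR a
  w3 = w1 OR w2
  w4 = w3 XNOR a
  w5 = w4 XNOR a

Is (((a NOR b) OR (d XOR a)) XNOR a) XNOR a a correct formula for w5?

w1 = a NOR c
w2 = d XOR a
w3 = w1 OR w2 = (a NOR c) OR (d XOR a)
w4 = w3 XNOR a = ((a NOR c) OR (d XOR a)) XNOR a
w5 = w4 XNOR a = (((a NOR c) OR (d XOR a)) XNOR a) XNOR a
At a=0, b=0, c=1, d=0: circuit gives 0, formula gives 1.

No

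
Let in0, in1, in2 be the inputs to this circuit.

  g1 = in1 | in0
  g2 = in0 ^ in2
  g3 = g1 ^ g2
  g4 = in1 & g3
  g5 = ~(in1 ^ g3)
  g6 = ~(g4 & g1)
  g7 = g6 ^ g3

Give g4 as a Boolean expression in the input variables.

in1 & ((in1 | in0) ^ (in0 ^ in2))

g1 = in1 | in0
g2 = in0 ^ in2
g3 = g1 ^ g2 = (in1 | in0) ^ (in0 ^ in2)
g4 = in1 & g3 = in1 & ((in1 | in0) ^ (in0 ^ in2))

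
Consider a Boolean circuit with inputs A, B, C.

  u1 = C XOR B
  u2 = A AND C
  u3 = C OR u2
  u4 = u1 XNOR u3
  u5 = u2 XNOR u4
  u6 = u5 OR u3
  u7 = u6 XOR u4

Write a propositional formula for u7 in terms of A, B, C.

u1 = C XOR B
u2 = A AND C
u3 = C OR u2 = C OR (A AND C)
u4 = u1 XNOR u3 = (C XOR B) XNOR (C OR (A AND C))
u5 = u2 XNOR u4 = (A AND C) XNOR ((C XOR B) XNOR (C OR (A AND C)))
u6 = u5 OR u3 = ((A AND C) XNOR ((C XOR B) XNOR (C OR (A AND C)))) OR (C OR (A AND C))
u7 = u6 XOR u4 = (((A AND C) XNOR ((C XOR B) XNOR (C OR (A AND C)))) OR (C OR (A AND C))) XOR ((C XOR B) XNOR (C OR (A AND C)))

(((A AND C) XNOR ((C XOR B) XNOR (C OR (A AND C)))) OR (C OR (A AND C))) XOR ((C XOR B) XNOR (C OR (A AND C)))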